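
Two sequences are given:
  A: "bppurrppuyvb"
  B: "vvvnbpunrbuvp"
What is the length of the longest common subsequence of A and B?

A longest common subsequence is bpuruv (length 6); the LCS DP confirms no longer common subsequence exists.

6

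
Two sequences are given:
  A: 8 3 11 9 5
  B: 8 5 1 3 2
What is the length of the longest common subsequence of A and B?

2

A longest common subsequence is 8, 3 (length 2); the LCS DP confirms no longer common subsequence exists.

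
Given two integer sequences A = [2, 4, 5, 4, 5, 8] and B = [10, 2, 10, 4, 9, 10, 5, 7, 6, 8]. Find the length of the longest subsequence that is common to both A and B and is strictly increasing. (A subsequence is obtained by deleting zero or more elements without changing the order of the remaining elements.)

4

A longest common strictly increasing subsequence is 2, 4, 5, 8 (length 4); it appears in order in both A and B, and no longer such subsequence exists.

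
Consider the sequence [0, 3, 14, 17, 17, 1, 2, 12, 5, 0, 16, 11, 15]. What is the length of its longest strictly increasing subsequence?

Let dp[i] be the longest increasing subsequence ending at position i. Then dp = [1, 2, 3, 4, 4, 2, 3, 4, 4, 1, 5, 5, 6].
The maximum is 6; one witness is 0, 1, 2, 5, 11, 15 at positions 1,6,7,9,12,13.

6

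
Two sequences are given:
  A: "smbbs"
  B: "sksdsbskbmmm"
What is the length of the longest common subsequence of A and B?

3

Backtracking the LCS table gives one alignment: s (A1,B5) → b (A3,B6) → b (A4,B9).
So the longest common subsequence has length 3.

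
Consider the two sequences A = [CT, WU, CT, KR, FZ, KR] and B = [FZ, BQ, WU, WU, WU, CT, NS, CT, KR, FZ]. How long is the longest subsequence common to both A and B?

Backtracking the LCS table gives one alignment: CT (A1,B6) → CT (A3,B8) → KR (A4,B9) → FZ (A5,B10).
So the longest common subsequence has length 4.

4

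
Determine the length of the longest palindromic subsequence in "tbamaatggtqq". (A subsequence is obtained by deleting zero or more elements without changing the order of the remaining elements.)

One longest palindromic subsequence is taaat (positions 1,3,5,6,10); it reads the same forward and backward, and the interval DP gives dp[1][12] = 5.

5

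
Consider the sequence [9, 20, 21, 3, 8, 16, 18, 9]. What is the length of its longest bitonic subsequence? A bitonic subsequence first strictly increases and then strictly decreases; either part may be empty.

Let inc[i] be the LIS ending at i and dec[i] the longest strictly decreasing subsequence starting at i. inc = [1, 2, 3, 1, 2, 3, 4, 3], dec = [2, 3, 3, 1, 1, 2, 2, 1].
max_i inc[i]+dec[i]−1 = 5, with one witness 9, 20, 21, 18, 9.

5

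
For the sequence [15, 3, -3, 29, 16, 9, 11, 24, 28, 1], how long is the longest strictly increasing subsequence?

5

Scanning left to right, the best length ending at each element is: 15→1, 3→1, -3→1, 29→2, 16→2, 9→2, 11→3, 24→4, 28→5, 1→2.
So the longest increasing subsequence has length 5, e.g. 3, 9, 11, 24, 28.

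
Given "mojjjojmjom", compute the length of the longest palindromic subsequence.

Using dp[i][j] = 2 + dp[i+1][j−1] if the ends match, else max(dp[i+1][j], dp[i][j−1]):
dp[1][11] = 9. A witness is mojjojjom at positions 1,2,3,5,6,7,9,10,11.

9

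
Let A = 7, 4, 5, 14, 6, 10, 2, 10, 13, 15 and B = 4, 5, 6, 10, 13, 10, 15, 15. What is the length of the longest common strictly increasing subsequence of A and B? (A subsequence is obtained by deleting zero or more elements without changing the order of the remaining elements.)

A longest common strictly increasing subsequence is 4, 5, 6, 10, 13, 15 (length 6); it appears in order in both A and B, and no longer such subsequence exists.

6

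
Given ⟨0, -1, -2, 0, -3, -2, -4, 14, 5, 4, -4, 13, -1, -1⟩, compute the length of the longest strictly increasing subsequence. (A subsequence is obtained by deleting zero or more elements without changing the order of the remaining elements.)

4

Scanning left to right, the best length ending at each element is: 0→1, -1→1, -2→1, 0→2, -3→1, -2→2, -4→1, 14→3, 5→3, 4→3, -4→1, 13→4, -1→3, -1→3.
So the longest increasing subsequence has length 4, e.g. -1, 0, 5, 13.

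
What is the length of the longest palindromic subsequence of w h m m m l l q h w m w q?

One longest palindromic subsequence is whmmmhw (positions 1,2,3,4,5,9,12); it reads the same forward and backward, and the interval DP gives dp[1][13] = 7.

7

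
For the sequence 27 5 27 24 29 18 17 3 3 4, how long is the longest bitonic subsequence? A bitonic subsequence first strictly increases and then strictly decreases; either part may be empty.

6

Let inc[i] be the LIS ending at i and dec[i] the longest strictly decreasing subsequence starting at i. inc = [1, 1, 2, 2, 3, 2, 2, 1, 1, 2], dec = [5, 2, 5, 4, 4, 3, 2, 1, 1, 1].
max_i inc[i]+dec[i]−1 = 6, with one witness 5, 27, 24, 18, 17, 4.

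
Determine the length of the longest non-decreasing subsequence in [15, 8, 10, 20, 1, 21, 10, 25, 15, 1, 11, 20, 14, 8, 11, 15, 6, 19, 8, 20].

One longest non-decreasing subsequence is 8, 10, 10, 11, 14, 15, 19, 20 (positions 2,3,7,11,13,16,18,20), of length 8; no longer one exists.

8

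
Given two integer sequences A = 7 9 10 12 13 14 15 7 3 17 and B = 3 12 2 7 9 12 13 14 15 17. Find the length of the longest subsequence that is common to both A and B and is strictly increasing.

For each value that appears in both, track the longest common increasing run ending there.
The best achievable length is 7; one witness is 7, 9, 12, 13, 14, 15, 17 (A-positions 1,2,4,5,6,7,10, B-positions 4,5,6,7,8,9,10).

7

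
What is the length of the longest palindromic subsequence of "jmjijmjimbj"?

Using dp[i][j] = 2 + dp[i+1][j−1] if the ends match, else max(dp[i+1][j], dp[i][j−1]):
dp[1][11] = 9. A witness is jmijmjimj at positions 1,2,4,5,6,7,8,9,11.

9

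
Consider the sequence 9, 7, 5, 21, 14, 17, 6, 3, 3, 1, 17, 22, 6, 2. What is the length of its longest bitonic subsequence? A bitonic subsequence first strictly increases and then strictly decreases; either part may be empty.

Let inc[i] be the LIS ending at i and dec[i] the longest strictly decreasing subsequence starting at i. inc = [1, 1, 1, 2, 2, 3, 2, 1, 1, 1, 3, 4, 2, 2], dec = [5, 4, 3, 5, 4, 4, 3, 2, 2, 1, 3, 3, 2, 1].
max_i inc[i]+dec[i]−1 = 6, with one witness 9, 21, 17, 6, 3, 2.

6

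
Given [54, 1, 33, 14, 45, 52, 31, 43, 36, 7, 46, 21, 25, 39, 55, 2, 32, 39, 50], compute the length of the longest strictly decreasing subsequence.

6

Let dp[i] be the longest decreasing subsequence ending at position i. Then dp = [1, 2, 2, 3, 2, 2, 3, 3, 4, 5, 3, 5, 5, 4, 1, 6, 5, 4, 3].
The maximum is 6; one witness is 54, 45, 43, 36, 7, 2 at positions 1,5,8,9,10,16.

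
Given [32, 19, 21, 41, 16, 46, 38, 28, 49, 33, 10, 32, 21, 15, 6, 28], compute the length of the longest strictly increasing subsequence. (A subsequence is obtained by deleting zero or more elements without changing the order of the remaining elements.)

Scanning left to right, the best length ending at each element is: 32→1, 19→1, 21→2, 41→3, 16→1, 46→4, 38→3, 28→3, 49→5, 33→4, 10→1, 32→4, 21→2, 15→2, 6→1, 28→3.
So the longest increasing subsequence has length 5, e.g. 19, 21, 41, 46, 49.

5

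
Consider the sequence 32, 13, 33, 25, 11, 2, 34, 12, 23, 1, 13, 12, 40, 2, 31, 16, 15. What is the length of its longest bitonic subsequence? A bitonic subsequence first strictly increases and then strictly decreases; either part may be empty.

7

One longest bitonic subsequence is 32, 33, 25, 23, 13, 12, 2 (positions 1,3,4,9,11,12,14): it rises to 33 then falls. Length 7 is optimal.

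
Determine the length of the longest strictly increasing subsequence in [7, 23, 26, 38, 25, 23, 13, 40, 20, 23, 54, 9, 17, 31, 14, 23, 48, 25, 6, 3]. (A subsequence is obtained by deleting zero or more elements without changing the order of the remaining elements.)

Let dp[i] be the longest increasing subsequence ending at position i. Then dp = [1, 2, 3, 4, 3, 2, 2, 5, 3, 4, 6, 2, 3, 5, 3, 4, 6, 5, 1, 1].
The maximum is 6; one witness is 7, 23, 26, 38, 40, 54 at positions 1,2,3,4,8,11.

6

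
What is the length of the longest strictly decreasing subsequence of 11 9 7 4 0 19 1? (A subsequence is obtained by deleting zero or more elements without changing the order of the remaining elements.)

5

Let dp[i] be the longest decreasing subsequence ending at position i. Then dp = [1, 2, 3, 4, 5, 1, 5].
The maximum is 5; one witness is 11, 9, 7, 4, 0 at positions 1,2,3,4,5.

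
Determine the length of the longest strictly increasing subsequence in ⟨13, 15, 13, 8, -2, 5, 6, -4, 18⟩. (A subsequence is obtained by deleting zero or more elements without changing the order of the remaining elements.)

4

Let dp[i] be the longest increasing subsequence ending at position i. Then dp = [1, 2, 1, 1, 1, 2, 3, 1, 4].
The maximum is 4; one witness is -2, 5, 6, 18 at positions 5,6,7,9.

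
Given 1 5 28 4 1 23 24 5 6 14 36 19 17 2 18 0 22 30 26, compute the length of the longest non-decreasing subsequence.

9

Scanning left to right, the best length ending at each element is: 1→1, 5→2, 28→3, 4→2, 1→2, 23→3, 24→4, 5→3, 6→4, 14→5, 36→6, 19→6, 17→6, 2→3, 18→7, 0→1, 22→8, 30→9, 26→9.
So the longest non-decreasing subsequence has length 9, e.g. 1, 5, 5, 6, 14, 17, 18, 22, 30.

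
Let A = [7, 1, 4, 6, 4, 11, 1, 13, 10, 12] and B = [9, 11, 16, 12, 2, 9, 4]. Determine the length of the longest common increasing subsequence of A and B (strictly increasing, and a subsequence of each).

2

For each value that appears in both, track the longest common increasing run ending there.
The best achievable length is 2; one witness is 11, 12 (A-positions 6,10, B-positions 2,4).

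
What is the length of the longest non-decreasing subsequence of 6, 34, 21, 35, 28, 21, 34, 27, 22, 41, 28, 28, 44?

7

Scanning left to right, the best length ending at each element is: 6→1, 34→2, 21→2, 35→3, 28→3, 21→3, 34→4, 27→4, 22→4, 41→5, 28→5, 28→6, 44→7.
So the longest non-decreasing subsequence has length 7, e.g. 6, 21, 21, 27, 28, 28, 44.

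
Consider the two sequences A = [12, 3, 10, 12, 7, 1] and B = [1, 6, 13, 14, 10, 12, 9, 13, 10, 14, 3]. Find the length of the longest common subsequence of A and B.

A longest common subsequence is 12, 3 (length 2); the LCS DP confirms no longer common subsequence exists.

2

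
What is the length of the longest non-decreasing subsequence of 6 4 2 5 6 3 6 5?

Let dp[i] be the longest non-decreasing subsequence ending at position i. Then dp = [1, 1, 1, 2, 3, 2, 4, 3].
The maximum is 4; one witness is 4, 5, 6, 6 at positions 2,4,5,7.

4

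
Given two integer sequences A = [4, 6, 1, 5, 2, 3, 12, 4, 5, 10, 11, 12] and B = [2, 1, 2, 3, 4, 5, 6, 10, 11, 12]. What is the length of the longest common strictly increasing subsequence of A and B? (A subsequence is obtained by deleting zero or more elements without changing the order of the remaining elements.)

8

For each value that appears in both, track the longest common increasing run ending there.
The best achievable length is 8; one witness is 1, 2, 3, 4, 5, 10, 11, 12 (A-positions 3,5,6,8,9,10,11,12, B-positions 2,3,4,5,6,8,9,10).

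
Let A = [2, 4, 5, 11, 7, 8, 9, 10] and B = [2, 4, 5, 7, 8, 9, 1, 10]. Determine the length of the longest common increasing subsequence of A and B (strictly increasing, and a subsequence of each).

For each value that appears in both, track the longest common increasing run ending there.
The best achievable length is 7; one witness is 2, 4, 5, 7, 8, 9, 10 (A-positions 1,2,3,5,6,7,8, B-positions 1,2,3,4,5,6,8).

7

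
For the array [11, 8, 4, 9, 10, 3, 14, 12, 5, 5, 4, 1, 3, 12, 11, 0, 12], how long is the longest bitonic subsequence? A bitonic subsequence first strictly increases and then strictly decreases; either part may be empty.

One longest bitonic subsequence is 8, 9, 10, 14, 12, 5, 4, 3, 0 (positions 2,4,5,7,8,10,11,13,16): it rises to 14 then falls. Length 9 is optimal.

9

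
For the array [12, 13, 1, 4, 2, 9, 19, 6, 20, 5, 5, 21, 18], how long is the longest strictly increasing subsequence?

Scanning left to right, the best length ending at each element is: 12→1, 13→2, 1→1, 4→2, 2→2, 9→3, 19→4, 6→3, 20→5, 5→3, 5→3, 21→6, 18→4.
So the longest increasing subsequence has length 6, e.g. 1, 4, 9, 19, 20, 21.

6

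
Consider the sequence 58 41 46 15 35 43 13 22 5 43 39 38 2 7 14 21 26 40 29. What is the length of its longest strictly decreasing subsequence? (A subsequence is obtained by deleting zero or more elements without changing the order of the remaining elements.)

6

Scanning left to right, the best length ending at each element is: 58→1, 41→2, 46→2, 15→3, 35→3, 43→3, 13→4, 22→4, 5→5, 43→3, 39→4, 38→5, 2→6, 7→6, 14→6, 21→6, 26→6, 40→4, 29→6.
So the longest decreasing subsequence has length 6, e.g. 58, 41, 15, 13, 5, 2.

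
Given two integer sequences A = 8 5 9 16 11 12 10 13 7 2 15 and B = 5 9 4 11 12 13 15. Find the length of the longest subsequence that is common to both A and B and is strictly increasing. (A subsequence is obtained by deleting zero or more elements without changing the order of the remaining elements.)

6

A longest common strictly increasing subsequence is 5, 9, 11, 12, 13, 15 (length 6); it appears in order in both A and B, and no longer such subsequence exists.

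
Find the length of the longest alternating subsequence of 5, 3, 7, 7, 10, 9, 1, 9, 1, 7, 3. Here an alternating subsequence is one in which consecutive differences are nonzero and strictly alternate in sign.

8

Track the best alternating length ending on an up-step vs a down-step at each position: up/down = 1/1, 1/2, 3/1, 3/1, 3/1, 3/4, 1/4, 5/4, 1/6, 7/6, 7/8.
The maximum over both is 8; one such subsequence is 5, 3, 7, 1, 9, 1, 7, 3.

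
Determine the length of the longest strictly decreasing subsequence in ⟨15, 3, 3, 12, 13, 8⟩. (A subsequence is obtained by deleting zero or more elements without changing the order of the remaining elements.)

One longest decreasing subsequence is 15, 12, 8 (positions 1,4,6), of length 3; no longer one exists.

3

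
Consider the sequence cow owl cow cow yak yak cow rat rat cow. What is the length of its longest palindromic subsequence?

Using dp[i][j] = 2 + dp[i+1][j−1] if the ends match, else max(dp[i+1][j], dp[i][j−1]):
dp[1][10] = 6. A witness is cow cow yak yak cow cow at positions 1,4,5,6,7,10.

6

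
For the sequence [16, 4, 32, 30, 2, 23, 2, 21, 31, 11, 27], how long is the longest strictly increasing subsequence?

3

Scanning left to right, the best length ending at each element is: 16→1, 4→1, 32→2, 30→2, 2→1, 23→2, 2→1, 21→2, 31→3, 11→2, 27→3.
So the longest increasing subsequence has length 3, e.g. 16, 30, 31.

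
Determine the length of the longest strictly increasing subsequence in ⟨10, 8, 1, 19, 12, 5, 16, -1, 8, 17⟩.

Let dp[i] be the longest increasing subsequence ending at position i. Then dp = [1, 1, 1, 2, 2, 2, 3, 1, 3, 4].
The maximum is 4; one witness is 10, 12, 16, 17 at positions 1,5,7,10.

4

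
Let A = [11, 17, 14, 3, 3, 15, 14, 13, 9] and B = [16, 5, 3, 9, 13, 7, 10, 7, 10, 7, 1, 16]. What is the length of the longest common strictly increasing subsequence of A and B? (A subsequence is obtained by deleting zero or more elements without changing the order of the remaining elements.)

2

For each value that appears in both, track the longest common increasing run ending there.
The best achievable length is 2; one witness is 3, 9 (A-positions 4,9, B-positions 3,4).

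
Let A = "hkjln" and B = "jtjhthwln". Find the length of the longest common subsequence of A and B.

A longest common subsequence is hln (length 3); the LCS DP confirms no longer common subsequence exists.

3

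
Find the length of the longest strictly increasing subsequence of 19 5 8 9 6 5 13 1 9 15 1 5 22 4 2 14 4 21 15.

Scanning left to right, the best length ending at each element is: 19→1, 5→1, 8→2, 9→3, 6→2, 5→1, 13→4, 1→1, 9→3, 15→5, 1→1, 5→2, 22→6, 4→2, 2→2, 14→5, 4→3, 21→6, 15→6.
So the longest increasing subsequence has length 6, e.g. 5, 8, 9, 13, 15, 22.

6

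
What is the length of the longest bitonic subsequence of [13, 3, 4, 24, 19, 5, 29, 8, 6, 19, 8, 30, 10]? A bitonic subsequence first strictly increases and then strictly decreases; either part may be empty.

Let inc[i] be the LIS ending at i and dec[i] the longest strictly decreasing subsequence starting at i. inc = [1, 1, 2, 3, 3, 3, 4, 4, 4, 5, 5, 6, 6], dec = [3, 1, 1, 4, 3, 1, 3, 2, 1, 2, 1, 2, 1].
max_i inc[i]+dec[i]−1 = 7, with one witness 3, 4, 5, 8, 19, 30, 10.

7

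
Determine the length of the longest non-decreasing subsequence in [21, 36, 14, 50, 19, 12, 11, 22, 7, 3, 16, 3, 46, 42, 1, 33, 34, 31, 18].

5

Let dp[i] be the longest non-decreasing subsequence ending at position i. Then dp = [1, 2, 1, 3, 2, 1, 1, 3, 1, 1, 2, 2, 4, 4, 1, 4, 5, 4, 3].
The maximum is 5; one witness is 14, 19, 22, 33, 34 at positions 3,5,8,16,17.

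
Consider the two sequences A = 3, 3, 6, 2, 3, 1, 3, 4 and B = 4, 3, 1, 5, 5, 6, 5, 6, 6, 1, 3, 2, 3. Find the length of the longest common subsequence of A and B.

4

A longest common subsequence is 3, 3, 2, 3 (length 4); the LCS DP confirms no longer common subsequence exists.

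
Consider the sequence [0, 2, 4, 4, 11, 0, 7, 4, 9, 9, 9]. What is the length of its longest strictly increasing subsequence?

5

Let dp[i] be the longest increasing subsequence ending at position i. Then dp = [1, 2, 3, 3, 4, 1, 4, 3, 5, 5, 5].
The maximum is 5; one witness is 0, 2, 4, 7, 9 at positions 1,2,3,7,9.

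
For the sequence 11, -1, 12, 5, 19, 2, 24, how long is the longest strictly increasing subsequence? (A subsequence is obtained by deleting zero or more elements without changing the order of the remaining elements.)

4

Scanning left to right, the best length ending at each element is: 11→1, -1→1, 12→2, 5→2, 19→3, 2→2, 24→4.
So the longest increasing subsequence has length 4, e.g. 11, 12, 19, 24.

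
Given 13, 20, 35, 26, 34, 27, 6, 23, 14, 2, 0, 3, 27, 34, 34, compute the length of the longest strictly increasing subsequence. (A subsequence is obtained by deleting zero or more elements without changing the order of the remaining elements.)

5

Let dp[i] be the longest increasing subsequence ending at position i. Then dp = [1, 2, 3, 3, 4, 4, 1, 3, 2, 1, 1, 2, 4, 5, 5].
The maximum is 5; one witness is 13, 20, 26, 27, 34 at positions 1,2,4,6,14.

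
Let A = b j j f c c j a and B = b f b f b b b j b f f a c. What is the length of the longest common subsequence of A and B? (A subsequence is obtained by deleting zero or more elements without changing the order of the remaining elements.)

4

A longest common subsequence is bjfc (length 4); the LCS DP confirms no longer common subsequence exists.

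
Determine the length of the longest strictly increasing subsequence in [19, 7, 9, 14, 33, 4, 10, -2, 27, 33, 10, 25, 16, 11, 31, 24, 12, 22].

6

Let dp[i] be the longest increasing subsequence ending at position i. Then dp = [1, 1, 2, 3, 4, 1, 3, 1, 4, 5, 3, 4, 4, 4, 5, 5, 5, 6].
The maximum is 6; one witness is 7, 9, 10, 11, 12, 22 at positions 2,3,7,14,17,18.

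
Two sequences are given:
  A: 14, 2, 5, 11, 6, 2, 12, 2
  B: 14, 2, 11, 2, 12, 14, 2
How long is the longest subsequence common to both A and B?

6

A longest common subsequence is 14, 2, 11, 2, 12, 2 (length 6); the LCS DP confirms no longer common subsequence exists.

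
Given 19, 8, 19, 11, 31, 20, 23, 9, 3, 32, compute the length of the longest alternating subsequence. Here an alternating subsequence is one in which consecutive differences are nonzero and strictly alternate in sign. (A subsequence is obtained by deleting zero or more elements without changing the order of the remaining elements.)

9

Track the best alternating length ending on an up-step vs a down-step at each position: up/down = 1/1, 1/2, 3/1, 3/4, 5/1, 5/6, 7/6, 3/8, 1/8, 9/1.
The maximum over both is 9; one such subsequence is 19, 8, 19, 11, 31, 20, 23, 9, 32.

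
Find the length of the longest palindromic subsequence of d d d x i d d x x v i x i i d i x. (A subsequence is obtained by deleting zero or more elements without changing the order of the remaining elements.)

9

Using dp[i][j] = 2 + dp[i+1][j−1] if the ends match, else max(dp[i+1][j], dp[i][j−1]):
dp[1][17] = 9. A witness is xidiiidix at positions 4,5,6,11,13,14,15,16,17.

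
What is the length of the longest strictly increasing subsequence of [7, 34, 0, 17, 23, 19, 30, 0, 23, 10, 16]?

Scanning left to right, the best length ending at each element is: 7→1, 34→2, 0→1, 17→2, 23→3, 19→3, 30→4, 0→1, 23→4, 10→2, 16→3.
So the longest increasing subsequence has length 4, e.g. 7, 17, 23, 30.

4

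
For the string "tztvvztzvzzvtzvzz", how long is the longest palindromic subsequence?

12

One longest palindromic subsequence is zvztvzzvtzvz (positions 2,5,6,7,9,10,11,12,13,14,15,17); it reads the same forward and backward, and the interval DP gives dp[1][17] = 12.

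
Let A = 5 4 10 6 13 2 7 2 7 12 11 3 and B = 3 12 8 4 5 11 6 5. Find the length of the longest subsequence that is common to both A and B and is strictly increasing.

2

For each value that appears in both, track the longest common increasing run ending there.
The best achievable length is 2; one witness is 4, 11 (A-positions 2,11, B-positions 4,6).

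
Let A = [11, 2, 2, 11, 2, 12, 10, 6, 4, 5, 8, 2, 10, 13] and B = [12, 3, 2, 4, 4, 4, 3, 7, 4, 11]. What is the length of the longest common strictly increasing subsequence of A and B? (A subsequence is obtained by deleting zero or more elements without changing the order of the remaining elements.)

2

A longest common strictly increasing subsequence is 2, 4 (length 2); it appears in order in both A and B, and no longer such subsequence exists.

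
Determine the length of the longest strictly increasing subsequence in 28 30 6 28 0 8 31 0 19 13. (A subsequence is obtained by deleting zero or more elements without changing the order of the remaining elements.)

Scanning left to right, the best length ending at each element is: 28→1, 30→2, 6→1, 28→2, 0→1, 8→2, 31→3, 0→1, 19→3, 13→3.
So the longest increasing subsequence has length 3, e.g. 28, 30, 31.

3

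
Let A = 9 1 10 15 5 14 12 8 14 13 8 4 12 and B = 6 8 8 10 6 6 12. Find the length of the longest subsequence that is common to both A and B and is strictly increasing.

A longest common strictly increasing subsequence is 10, 12 (length 2); it appears in order in both A and B, and no longer such subsequence exists.

2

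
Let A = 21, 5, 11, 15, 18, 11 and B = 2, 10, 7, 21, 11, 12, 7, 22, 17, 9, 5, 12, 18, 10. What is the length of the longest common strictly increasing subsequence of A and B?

A longest common strictly increasing subsequence is 11, 18 (length 2); it appears in order in both A and B, and no longer such subsequence exists.

2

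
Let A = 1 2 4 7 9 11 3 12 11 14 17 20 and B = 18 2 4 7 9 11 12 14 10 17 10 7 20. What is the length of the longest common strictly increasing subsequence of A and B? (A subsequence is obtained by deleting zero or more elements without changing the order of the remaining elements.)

For each value that appears in both, track the longest common increasing run ending there.
The best achievable length is 9; one witness is 2, 4, 7, 9, 11, 12, 14, 17, 20 (A-positions 2,3,4,5,6,8,10,11,12, B-positions 2,3,4,5,6,7,8,10,13).

9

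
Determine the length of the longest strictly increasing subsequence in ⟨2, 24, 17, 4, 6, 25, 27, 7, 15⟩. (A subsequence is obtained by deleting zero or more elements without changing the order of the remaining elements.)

One longest increasing subsequence is 2, 4, 6, 25, 27 (positions 1,4,5,6,7), of length 5; no longer one exists.

5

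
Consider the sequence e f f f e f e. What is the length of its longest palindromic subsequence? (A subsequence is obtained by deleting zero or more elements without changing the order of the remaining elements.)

One longest palindromic subsequence is effffe (positions 1,2,3,4,6,7); it reads the same forward and backward, and the interval DP gives dp[1][7] = 6.

6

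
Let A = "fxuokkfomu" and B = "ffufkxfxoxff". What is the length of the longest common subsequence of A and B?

5

Backtracking the LCS table gives one alignment: f (A1,B2) → u (A3,B3) → k (A5,B5) → f (A7,B7) → o (A8,B9).
So the longest common subsequence has length 5.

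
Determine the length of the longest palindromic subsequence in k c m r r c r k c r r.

One longest palindromic subsequence is rrckcrr (positions 4,5,6,8,9,10,11); it reads the same forward and backward, and the interval DP gives dp[1][11] = 7.

7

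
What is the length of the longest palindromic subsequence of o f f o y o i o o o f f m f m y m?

9

One longest palindromic subsequence is ffoooooff (positions 2,3,4,6,8,9,10,12,14); it reads the same forward and backward, and the interval DP gives dp[1][17] = 9.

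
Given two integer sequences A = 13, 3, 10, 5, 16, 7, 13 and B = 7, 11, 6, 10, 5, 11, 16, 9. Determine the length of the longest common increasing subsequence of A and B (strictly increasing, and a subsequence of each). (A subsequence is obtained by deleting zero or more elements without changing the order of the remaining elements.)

2

A longest common strictly increasing subsequence is 10, 16 (length 2); it appears in order in both A and B, and no longer such subsequence exists.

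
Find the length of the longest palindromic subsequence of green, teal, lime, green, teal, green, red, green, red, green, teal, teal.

One longest palindromic subsequence is teal teal green red green red green teal teal (positions 2,5,6,7,8,9,10,11,12); it reads the same forward and backward, and the interval DP gives dp[1][12] = 9.

9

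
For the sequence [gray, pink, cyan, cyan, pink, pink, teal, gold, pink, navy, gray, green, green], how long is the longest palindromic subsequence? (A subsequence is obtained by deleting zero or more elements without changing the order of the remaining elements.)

6

Using dp[i][j] = 2 + dp[i+1][j−1] if the ends match, else max(dp[i+1][j], dp[i][j−1]):
dp[1][13] = 6. A witness is gray pink pink pink pink gray at positions 1,2,5,6,9,11.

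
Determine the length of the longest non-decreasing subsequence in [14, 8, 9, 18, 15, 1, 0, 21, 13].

4

Let dp[i] be the longest non-decreasing subsequence ending at position i. Then dp = [1, 1, 2, 3, 3, 1, 1, 4, 3].
The maximum is 4; one witness is 8, 9, 18, 21 at positions 2,3,4,8.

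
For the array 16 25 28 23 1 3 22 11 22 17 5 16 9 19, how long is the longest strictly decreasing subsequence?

One longest decreasing subsequence is 25, 23, 22, 17, 16, 9 (positions 2,4,7,10,12,13), of length 6; no longer one exists.

6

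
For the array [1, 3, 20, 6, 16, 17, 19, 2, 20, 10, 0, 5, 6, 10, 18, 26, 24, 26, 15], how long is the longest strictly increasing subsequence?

9

One longest increasing subsequence is 1, 3, 6, 16, 17, 19, 20, 24, 26 (positions 1,2,4,5,6,7,9,17,18), of length 9; no longer one exists.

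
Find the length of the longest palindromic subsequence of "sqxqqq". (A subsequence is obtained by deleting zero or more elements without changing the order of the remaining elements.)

One longest palindromic subsequence is qqqq (positions 2,4,5,6); it reads the same forward and backward, and the interval DP gives dp[1][6] = 4.

4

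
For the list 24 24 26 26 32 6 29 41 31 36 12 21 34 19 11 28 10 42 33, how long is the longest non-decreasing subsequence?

Let dp[i] be the longest non-decreasing subsequence ending at position i. Then dp = [1, 2, 3, 4, 5, 1, 5, 6, 6, 7, 2, 3, 7, 3, 2, 5, 2, 8, 7].
The maximum is 8; one witness is 24, 24, 26, 26, 29, 31, 36, 42 at positions 1,2,3,4,7,9,10,18.

8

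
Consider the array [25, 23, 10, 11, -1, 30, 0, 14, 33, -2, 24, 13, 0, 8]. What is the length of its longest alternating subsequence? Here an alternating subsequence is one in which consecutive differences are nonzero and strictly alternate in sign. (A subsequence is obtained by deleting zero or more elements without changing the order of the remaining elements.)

11

A longest alternating subsequence is 25, 10, 11, -1, 30, 0, 14, -2, 24, 0, 8 (positions 1,3,4,5,6,7,8,10,11,13,14); its 10 consecutive differences strictly alternate in sign, and length 11 is optimal.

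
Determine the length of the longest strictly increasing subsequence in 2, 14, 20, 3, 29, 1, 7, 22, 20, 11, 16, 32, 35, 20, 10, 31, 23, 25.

8

Let dp[i] be the longest increasing subsequence ending at position i. Then dp = [1, 2, 3, 2, 4, 1, 3, 4, 4, 4, 5, 6, 7, 6, 4, 7, 7, 8].
The maximum is 8; one witness is 2, 3, 7, 11, 16, 20, 23, 25 at positions 1,4,7,10,11,14,17,18.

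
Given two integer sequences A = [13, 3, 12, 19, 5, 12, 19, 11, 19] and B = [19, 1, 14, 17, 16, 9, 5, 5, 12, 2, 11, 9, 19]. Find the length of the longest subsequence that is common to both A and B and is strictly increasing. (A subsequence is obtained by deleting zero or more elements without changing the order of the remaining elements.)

For each value that appears in both, track the longest common increasing run ending there.
The best achievable length is 3; one witness is 5, 12, 19 (A-positions 5,6,7, B-positions 7,9,13).

3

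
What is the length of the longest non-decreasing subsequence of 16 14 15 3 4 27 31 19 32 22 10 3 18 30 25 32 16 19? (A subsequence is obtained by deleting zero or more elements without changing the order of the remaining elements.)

6

One longest non-decreasing subsequence is 14, 15, 27, 31, 32, 32 (positions 2,3,6,7,9,16), of length 6; no longer one exists.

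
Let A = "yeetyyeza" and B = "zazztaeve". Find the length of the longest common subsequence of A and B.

Backtracking the LCS table gives one alignment: e (A2,B7) → e (A7,B9).
So the longest common subsequence has length 2.

2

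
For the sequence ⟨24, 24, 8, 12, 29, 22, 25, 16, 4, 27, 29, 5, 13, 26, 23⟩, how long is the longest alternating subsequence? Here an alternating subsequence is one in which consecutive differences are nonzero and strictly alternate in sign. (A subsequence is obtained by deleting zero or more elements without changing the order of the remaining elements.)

10

Track the best alternating length ending on an up-step vs a down-step at each position: up/down = 1/1, 1/1, 1/2, 3/2, 3/1, 3/4, 5/4, 3/6, 1/6, 7/4, 7/1, 7/8, 9/8, 9/8, 9/10.
The maximum over both is 10; one such subsequence is 24, 8, 29, 22, 25, 16, 27, 5, 26, 23.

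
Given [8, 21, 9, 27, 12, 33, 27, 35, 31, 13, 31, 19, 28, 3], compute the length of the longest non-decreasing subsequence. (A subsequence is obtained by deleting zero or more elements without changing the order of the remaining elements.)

6

One longest non-decreasing subsequence is 8, 21, 27, 27, 31, 31 (positions 1,2,4,7,9,11), of length 6; no longer one exists.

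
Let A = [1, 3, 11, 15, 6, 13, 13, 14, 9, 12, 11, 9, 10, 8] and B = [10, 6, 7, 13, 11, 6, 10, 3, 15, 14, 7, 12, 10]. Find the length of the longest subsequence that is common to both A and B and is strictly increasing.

3

For each value that appears in both, track the longest common increasing run ending there.
The best achievable length is 3; one witness is 6, 13, 14 (A-positions 5,6,8, B-positions 2,4,10).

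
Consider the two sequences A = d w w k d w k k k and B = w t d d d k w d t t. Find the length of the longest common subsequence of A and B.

A longest common subsequence is dwd (length 3); the LCS DP confirms no longer common subsequence exists.

3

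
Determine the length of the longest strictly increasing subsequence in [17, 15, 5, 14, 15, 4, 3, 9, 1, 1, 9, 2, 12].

3

One longest increasing subsequence is 5, 14, 15 (positions 3,4,5), of length 3; no longer one exists.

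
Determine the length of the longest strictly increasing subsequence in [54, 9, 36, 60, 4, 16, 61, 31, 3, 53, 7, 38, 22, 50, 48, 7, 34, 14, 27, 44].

5

Let dp[i] be the longest increasing subsequence ending at position i. Then dp = [1, 1, 2, 3, 1, 2, 4, 3, 1, 4, 2, 4, 3, 5, 5, 2, 4, 3, 4, 5].
The maximum is 5; one witness is 9, 16, 31, 38, 50 at positions 2,6,8,12,14.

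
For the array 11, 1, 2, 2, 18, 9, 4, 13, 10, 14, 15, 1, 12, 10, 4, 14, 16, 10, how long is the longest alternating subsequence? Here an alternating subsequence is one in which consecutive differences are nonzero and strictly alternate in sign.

12

A longest alternating subsequence is 11, 1, 18, 9, 13, 10, 14, 1, 12, 10, 14, 10 (positions 1,2,5,6,8,9,10,12,13,14,16,18); its 11 consecutive differences strictly alternate in sign, and length 12 is optimal.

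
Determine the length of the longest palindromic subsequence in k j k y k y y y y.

One longest palindromic subsequence is yyyyy (positions 4,6,7,8,9); it reads the same forward and backward, and the interval DP gives dp[1][9] = 5.

5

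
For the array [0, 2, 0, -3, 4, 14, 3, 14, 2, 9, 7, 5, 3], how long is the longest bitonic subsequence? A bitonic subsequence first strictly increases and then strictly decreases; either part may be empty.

Let inc[i] be the LIS ending at i and dec[i] the longest strictly decreasing subsequence starting at i. inc = [1, 2, 1, 1, 3, 4, 3, 4, 2, 4, 4, 4, 3], dec = [2, 3, 2, 1, 3, 5, 2, 5, 1, 4, 3, 2, 1].
max_i inc[i]+dec[i]−1 = 8, with one witness 0, 2, 4, 14, 9, 7, 5, 3.

8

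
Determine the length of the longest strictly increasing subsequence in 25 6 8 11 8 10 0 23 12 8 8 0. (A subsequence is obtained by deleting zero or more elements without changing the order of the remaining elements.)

One longest increasing subsequence is 6, 8, 11, 23 (positions 2,3,4,8), of length 4; no longer one exists.

4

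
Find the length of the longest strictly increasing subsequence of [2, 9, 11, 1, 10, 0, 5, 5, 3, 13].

4

Let dp[i] be the longest increasing subsequence ending at position i. Then dp = [1, 2, 3, 1, 3, 1, 2, 2, 2, 4].
The maximum is 4; one witness is 2, 9, 11, 13 at positions 1,2,3,10.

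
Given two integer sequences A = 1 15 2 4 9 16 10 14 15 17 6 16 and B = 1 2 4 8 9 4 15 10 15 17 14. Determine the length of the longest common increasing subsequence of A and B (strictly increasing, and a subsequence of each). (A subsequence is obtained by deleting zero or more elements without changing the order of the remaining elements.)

7

For each value that appears in both, track the longest common increasing run ending there.
The best achievable length is 7; one witness is 1, 2, 4, 9, 10, 15, 17 (A-positions 1,3,4,5,7,9,10, B-positions 1,2,3,5,8,9,10).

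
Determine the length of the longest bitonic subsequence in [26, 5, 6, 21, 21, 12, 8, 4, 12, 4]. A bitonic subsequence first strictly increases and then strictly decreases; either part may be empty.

6

One longest bitonic subsequence is 5, 6, 21, 12, 8, 4 (positions 2,3,4,6,7,10): it rises to 21 then falls. Length 6 is optimal.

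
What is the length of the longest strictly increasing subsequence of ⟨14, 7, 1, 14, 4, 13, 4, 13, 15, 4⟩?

4

Let dp[i] be the longest increasing subsequence ending at position i. Then dp = [1, 1, 1, 2, 2, 3, 2, 3, 4, 2].
The maximum is 4; one witness is 1, 4, 13, 15 at positions 3,5,6,9.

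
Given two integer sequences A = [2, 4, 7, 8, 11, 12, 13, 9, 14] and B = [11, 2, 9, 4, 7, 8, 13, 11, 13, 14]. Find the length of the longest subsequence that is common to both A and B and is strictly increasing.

For each value that appears in both, track the longest common increasing run ending there.
The best achievable length is 7; one witness is 2, 4, 7, 8, 11, 13, 14 (A-positions 1,2,3,4,5,7,9, B-positions 2,4,5,6,8,9,10).

7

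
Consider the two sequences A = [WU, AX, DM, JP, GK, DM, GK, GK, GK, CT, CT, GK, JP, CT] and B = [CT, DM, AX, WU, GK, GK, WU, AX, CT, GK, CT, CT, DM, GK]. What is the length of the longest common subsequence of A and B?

A longest common subsequence is WU, GK, GK, GK, CT, CT, GK (length 7); the LCS DP confirms no longer common subsequence exists.

7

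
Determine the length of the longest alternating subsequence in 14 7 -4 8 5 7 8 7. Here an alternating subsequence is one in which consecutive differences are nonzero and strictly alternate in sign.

Track the best alternating length ending on an up-step vs a down-step at each position: up/down = 1/1, 1/2, 1/2, 3/2, 3/4, 5/4, 5/2, 5/6.
The maximum over both is 6; one such subsequence is 14, 7, 8, 5, 8, 7.

6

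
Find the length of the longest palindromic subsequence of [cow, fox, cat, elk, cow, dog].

3

Using dp[i][j] = 2 + dp[i+1][j−1] if the ends match, else max(dp[i+1][j], dp[i][j−1]):
dp[1][6] = 3. A witness is cow elk cow at positions 1,4,5.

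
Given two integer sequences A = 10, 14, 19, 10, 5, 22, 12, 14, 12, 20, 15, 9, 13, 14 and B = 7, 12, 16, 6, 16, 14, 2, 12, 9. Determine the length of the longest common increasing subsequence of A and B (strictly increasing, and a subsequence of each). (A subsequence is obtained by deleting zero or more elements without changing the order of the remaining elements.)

For each value that appears in both, track the longest common increasing run ending there.
The best achievable length is 2; one witness is 12, 14 (A-positions 7,8, B-positions 2,6).

2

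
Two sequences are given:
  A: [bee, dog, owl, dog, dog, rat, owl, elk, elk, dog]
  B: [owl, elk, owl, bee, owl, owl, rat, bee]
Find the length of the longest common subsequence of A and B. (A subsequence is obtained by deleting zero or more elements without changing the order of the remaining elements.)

Backtracking the LCS table gives one alignment: bee (A1,B4) → owl (A3,B6) → rat (A6,B7).
So the longest common subsequence has length 3.

3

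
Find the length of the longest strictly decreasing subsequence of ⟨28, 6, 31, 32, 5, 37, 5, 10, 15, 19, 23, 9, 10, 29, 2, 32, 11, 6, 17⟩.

One longest decreasing subsequence is 28, 6, 5, 2 (positions 1,2,5,15), of length 4; no longer one exists.

4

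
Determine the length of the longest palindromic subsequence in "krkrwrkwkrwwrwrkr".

13

Using dp[i][j] = 2 + dp[i+1][j−1] if the ends match, else max(dp[i+1][j], dp[i][j−1]):
dp[1][17] = 13. A witness is rkrwrwwwrwrkr at positions 2,3,4,5,6,8,11,12,13,14,15,16,17.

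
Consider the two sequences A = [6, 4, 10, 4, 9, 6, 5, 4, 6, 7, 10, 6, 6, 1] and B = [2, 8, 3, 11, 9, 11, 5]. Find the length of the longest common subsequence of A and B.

2

A longest common subsequence is 9, 5 (length 2); the LCS DP confirms no longer common subsequence exists.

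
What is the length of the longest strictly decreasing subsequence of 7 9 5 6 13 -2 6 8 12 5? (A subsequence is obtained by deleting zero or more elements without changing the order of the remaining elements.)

3

Let dp[i] be the longest decreasing subsequence ending at position i. Then dp = [1, 1, 2, 2, 1, 3, 2, 2, 2, 3].
The maximum is 3; one witness is 7, 5, -2 at positions 1,3,6.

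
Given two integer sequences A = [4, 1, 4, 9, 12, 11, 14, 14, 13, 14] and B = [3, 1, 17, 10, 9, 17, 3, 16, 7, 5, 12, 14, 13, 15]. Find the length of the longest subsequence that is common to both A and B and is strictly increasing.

4

A longest common strictly increasing subsequence is 1, 9, 12, 14 (length 4); it appears in order in both A and B, and no longer such subsequence exists.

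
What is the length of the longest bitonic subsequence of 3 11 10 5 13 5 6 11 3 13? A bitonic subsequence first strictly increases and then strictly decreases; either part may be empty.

One longest bitonic subsequence is 3, 11, 10, 6, 3 (positions 1,2,3,7,9): it rises to 11 then falls. Length 5 is optimal.

5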